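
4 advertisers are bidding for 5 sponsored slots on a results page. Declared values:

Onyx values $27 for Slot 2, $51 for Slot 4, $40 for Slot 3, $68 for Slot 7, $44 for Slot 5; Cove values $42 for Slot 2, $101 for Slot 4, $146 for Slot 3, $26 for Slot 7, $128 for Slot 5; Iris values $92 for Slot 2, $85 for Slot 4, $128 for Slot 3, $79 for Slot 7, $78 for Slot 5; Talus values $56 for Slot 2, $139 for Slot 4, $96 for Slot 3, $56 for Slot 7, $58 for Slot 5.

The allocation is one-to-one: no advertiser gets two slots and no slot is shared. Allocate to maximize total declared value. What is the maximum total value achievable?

This is the linear assignment problem.
Optimal: Onyx→Slot 7 ($68), Cove→Slot 5 ($128), Iris→Slot 3 ($128), Talus→Slot 4 ($139) — total 68+128+128+139 = $463.
Column-greedy (each slot in turn goes to its best remaining advertiser) gives $445, worse by 18.
Swapping Iris↔Cove (Iris→Slot 5 $78, Cove→Slot 3 $146) loses 32.
Every other assignment is strictly worse.

Maximum total: $463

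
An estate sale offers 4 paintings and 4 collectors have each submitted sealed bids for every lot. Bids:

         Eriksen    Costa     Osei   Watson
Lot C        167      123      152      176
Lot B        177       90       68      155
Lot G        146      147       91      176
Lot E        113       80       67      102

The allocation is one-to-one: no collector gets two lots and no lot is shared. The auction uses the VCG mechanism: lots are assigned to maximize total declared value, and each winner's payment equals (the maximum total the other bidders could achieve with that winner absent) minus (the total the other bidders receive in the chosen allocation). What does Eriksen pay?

Eriksen pays $46.

Efficient allocation: Eriksen→Lot B ($177), Costa→Lot E ($80), Osei→Lot C ($152), Watson→Lot G ($176); total welfare W = $585.
Eriksen receives Lot B at value $177, so the others get W − 177 = $408.
Without Eriksen: best allocation of the remaining 3 bidders over all 4 lots is Costa→Lot G ($147), Osei→Lot C ($152), Watson→Lot B ($155), total $454.
VCG payment = (others' best without Eriksen) − (others' welfare with Eriksen) = 454 − 408 = $46.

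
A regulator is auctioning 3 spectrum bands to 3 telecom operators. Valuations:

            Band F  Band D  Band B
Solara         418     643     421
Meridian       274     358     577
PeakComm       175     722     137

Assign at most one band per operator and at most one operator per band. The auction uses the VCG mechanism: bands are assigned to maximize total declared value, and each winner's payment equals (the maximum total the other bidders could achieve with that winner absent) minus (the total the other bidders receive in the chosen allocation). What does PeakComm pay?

Efficient allocation: Solara→Band F ($418M), Meridian→Band B ($577M), PeakComm→Band D ($722M); total welfare W = $1717M.
PeakComm receives Band D at value $722M, so the others get W − 722 = $995M.
Without PeakComm: best allocation of the remaining 2 bidders over all 3 bands is Solara→Band D ($643M), Meridian→Band B ($577M), total $1220M.
VCG payment = (others' best without PeakComm) − (others' welfare with PeakComm) = 1220 − 995 = $225M.

PeakComm pays $225M.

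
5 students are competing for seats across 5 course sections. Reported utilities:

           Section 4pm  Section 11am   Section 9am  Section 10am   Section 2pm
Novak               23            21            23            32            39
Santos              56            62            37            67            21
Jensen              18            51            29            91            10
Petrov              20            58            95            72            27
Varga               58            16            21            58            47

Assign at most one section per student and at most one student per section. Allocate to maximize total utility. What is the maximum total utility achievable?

Maximum total: 345 points

Optimal: Novak→Section 2pm (39 points), Santos→Section 11am (62 points), Jensen→Section 10am (91 points), Petrov→Section 9am (95 points), Varga→Section 4pm (58 points) — total 39+62+91+95+58 = 345 points.
Row-greedy (each student in turn takes its best remaining section) gives 310 points, worse by 35.
Next-best assignment: Novak→Section 4pm, Santos→Section 11am, Jensen→Section 10am, Petrov→Section 9am, Varga→Section 2pm = 318 points.
Swapping Novak↔Santos (Novak→Section 11am 21 points, Santos→Section 2pm 21 points) loses 59.
Checked against all permutations: 345 points is optimal.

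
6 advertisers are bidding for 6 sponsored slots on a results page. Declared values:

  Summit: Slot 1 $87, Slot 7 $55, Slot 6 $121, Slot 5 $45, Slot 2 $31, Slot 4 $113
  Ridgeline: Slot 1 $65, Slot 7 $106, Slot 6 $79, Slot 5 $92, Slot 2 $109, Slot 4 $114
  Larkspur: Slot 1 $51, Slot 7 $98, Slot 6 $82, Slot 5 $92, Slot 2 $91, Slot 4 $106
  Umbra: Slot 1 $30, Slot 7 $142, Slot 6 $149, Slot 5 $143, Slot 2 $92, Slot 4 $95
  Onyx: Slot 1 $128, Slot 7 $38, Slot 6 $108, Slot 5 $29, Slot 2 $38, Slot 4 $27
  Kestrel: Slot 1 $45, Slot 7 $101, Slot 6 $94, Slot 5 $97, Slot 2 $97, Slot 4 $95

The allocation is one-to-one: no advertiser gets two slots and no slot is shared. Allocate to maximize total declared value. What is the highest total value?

Max total: $708

This is a one-to-one assignment (maximum-weight bipartite matching).
Optimal: Summit→Slot 6 ($121), Ridgeline→Slot 2 ($109), Larkspur→Slot 4 ($106), Umbra→Slot 5 ($143), Onyx→Slot 1 ($128), Kestrel→Slot 7 ($101) — total 121+109+106+143+128+101 = $708.
Row-greedy (each advertiser in turn takes its best remaining slot) gives $701, worse by 7.
Swapping Summit↔Umbra (Summit→Slot 5 $45, Umbra→Slot 6 $149) loses 70.
Every other assignment is strictly worse.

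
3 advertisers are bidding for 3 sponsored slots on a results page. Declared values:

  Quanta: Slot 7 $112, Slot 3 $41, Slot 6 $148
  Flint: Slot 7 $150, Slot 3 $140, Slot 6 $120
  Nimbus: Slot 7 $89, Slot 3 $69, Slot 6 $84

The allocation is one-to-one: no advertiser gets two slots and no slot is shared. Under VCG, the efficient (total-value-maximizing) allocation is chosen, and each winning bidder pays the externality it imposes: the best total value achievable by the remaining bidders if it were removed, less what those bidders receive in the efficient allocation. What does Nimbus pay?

Efficient allocation: Quanta→Slot 6 ($148), Flint→Slot 3 ($140), Nimbus→Slot 7 ($89); total welfare W = $377.
Nimbus receives Slot 7 at value $89, so the others get W − 89 = $288.
Without Nimbus: best allocation of the remaining 2 bidders over all 3 slots is Quanta→Slot 6 ($148), Flint→Slot 7 ($150), total $298.
VCG payment = (others' best without Nimbus) − (others' welfare with Nimbus) = 298 − 288 = $10.

Nimbus pays $10.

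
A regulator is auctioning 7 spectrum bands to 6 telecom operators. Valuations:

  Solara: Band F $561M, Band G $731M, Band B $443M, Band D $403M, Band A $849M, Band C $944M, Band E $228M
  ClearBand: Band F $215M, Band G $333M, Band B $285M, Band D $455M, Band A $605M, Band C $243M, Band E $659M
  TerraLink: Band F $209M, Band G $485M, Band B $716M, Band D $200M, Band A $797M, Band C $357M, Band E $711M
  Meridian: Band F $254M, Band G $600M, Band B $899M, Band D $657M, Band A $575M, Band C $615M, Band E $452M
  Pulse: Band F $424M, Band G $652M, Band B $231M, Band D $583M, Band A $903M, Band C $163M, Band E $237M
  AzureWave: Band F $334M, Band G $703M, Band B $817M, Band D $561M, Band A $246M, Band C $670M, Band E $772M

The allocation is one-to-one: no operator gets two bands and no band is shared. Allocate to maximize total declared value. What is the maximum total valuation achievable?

Max total: $4615M

Treat this as an assignment problem: match each operator to one band.
Optimal: Solara→Band C ($944M), ClearBand→Band D ($455M), TerraLink→Band E ($711M), Meridian→Band B ($899M), Pulse→Band A ($903M), AzureWave→Band G ($703M) — total 944+455+711+899+903+703 = $4615M.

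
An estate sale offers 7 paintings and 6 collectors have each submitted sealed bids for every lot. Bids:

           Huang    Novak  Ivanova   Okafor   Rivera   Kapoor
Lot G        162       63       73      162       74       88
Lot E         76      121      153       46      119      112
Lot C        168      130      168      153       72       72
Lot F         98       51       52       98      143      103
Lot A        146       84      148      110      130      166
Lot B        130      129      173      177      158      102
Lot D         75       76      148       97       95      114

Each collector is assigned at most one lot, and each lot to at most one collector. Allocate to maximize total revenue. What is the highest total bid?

Max total: $937

This is a one-to-one assignment (maximum-weight bipartite matching).
Optimal: Huang→Lot G ($162), Novak→Lot E ($121), Ivanova→Lot C ($168), Okafor→Lot B ($177), Rivera→Lot F ($143), Kapoor→Lot A ($166) — total 162+121+168+177+143+166 = $937.
Max-entry greedy (repeatedly take the single best remaining cell) gives $883, worse by 54.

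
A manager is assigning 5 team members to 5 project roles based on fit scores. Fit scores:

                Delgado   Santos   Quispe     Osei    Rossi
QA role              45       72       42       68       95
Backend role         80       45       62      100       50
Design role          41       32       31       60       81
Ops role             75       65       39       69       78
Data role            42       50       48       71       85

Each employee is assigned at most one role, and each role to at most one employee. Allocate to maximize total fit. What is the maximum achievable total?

Maximum total: 376 pts

Treat this as an assignment problem: match each employee to one role.
Optimal: Delgado→Ops role (75 pts), Santos→QA role (72 pts), Quispe→Data role (48 pts), Osei→Backend role (100 pts), Rossi→Design role (81 pts) — total 75+72+48+100+81 = 376 pts.
Row-greedy (each employee in turn takes its best remaining role) gives 350 pts, worse by 26.
Next-best assignment: Delgado→Ops role, Santos→QA role, Quispe→Design role, Osei→Backend role, Rossi→Data role = 363 pts.
No other one-to-one assignment exceeds 376 pts.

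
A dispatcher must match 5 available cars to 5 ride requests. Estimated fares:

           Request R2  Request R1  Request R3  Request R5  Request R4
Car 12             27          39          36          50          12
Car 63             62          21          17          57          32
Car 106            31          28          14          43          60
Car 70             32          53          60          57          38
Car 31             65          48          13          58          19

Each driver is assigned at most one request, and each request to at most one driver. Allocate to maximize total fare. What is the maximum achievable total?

Max total: $281

This is a one-to-one assignment (maximum-weight bipartite matching).
Optimal: Car 12→Request R1 ($39), Car 63→Request R5 ($57), Car 106→Request R4 ($60), Car 70→Request R3 ($60), Car 31→Request R2 ($65) — total 39+57+60+60+65 = $281.
Column-greedy (each request in turn goes to its best remaining driver) gives $271, worse by 10.
Next-best assignment: Car 12→Request R5, Car 63→Request R2, Car 106→Request R4, Car 70→Request R3, Car 31→Request R1 = $280.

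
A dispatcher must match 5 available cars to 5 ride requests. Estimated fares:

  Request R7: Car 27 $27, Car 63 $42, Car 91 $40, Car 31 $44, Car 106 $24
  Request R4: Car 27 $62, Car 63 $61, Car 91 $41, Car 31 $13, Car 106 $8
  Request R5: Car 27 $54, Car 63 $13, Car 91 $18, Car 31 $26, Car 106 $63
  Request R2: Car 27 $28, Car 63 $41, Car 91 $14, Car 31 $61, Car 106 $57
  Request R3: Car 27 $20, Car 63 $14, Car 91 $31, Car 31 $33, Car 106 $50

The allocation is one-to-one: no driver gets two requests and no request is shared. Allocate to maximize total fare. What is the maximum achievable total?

Max total: $266

Treat this as an assignment problem: match each driver to one request.
Optimal: Car 27→Request R5 ($54), Car 63→Request R4 ($61), Car 91→Request R7 ($40), Car 31→Request R2 ($61), Car 106→Request R3 ($50) — total 54+61+40+61+50 = $266.
Column-greedy (each request in turn goes to its best remaining driver) gives $241, worse by 25.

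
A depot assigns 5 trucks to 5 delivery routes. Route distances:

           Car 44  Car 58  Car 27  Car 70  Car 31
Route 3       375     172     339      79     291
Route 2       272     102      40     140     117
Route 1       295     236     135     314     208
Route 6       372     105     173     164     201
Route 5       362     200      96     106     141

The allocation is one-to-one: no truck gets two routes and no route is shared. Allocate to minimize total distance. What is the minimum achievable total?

Minimum total: 660 km

This is the linear assignment problem.
Optimal: Car 44→Route 1 (295 km), Car 58→Route 6 (105 km), Car 27→Route 2 (40 km), Car 70→Route 3 (79 km), Car 31→Route 5 (141 km) — total 295+105+40+79+141 = 660 km.
Row-greedy (each truck in turn takes its cheapest remaining route) gives 760 km, worse by 100.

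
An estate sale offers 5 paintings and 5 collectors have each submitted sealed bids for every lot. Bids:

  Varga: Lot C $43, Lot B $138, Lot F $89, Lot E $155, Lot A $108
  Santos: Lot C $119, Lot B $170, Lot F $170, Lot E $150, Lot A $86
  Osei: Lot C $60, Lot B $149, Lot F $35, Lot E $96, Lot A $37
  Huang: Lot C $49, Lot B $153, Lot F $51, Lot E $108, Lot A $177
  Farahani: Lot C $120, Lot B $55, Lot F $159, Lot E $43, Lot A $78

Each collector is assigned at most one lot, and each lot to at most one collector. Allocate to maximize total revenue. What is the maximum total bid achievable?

Maximum total: $771

This is the linear assignment problem.
Optimal: Varga→Lot E ($155), Santos→Lot F ($170), Osei→Lot B ($149), Huang→Lot A ($177), Farahani→Lot C ($120) — total 155+170+149+177+120 = $771.
Next-best assignment: Varga→Lot E, Santos→Lot C, Osei→Lot B, Huang→Lot A, Farahani→Lot F = $759.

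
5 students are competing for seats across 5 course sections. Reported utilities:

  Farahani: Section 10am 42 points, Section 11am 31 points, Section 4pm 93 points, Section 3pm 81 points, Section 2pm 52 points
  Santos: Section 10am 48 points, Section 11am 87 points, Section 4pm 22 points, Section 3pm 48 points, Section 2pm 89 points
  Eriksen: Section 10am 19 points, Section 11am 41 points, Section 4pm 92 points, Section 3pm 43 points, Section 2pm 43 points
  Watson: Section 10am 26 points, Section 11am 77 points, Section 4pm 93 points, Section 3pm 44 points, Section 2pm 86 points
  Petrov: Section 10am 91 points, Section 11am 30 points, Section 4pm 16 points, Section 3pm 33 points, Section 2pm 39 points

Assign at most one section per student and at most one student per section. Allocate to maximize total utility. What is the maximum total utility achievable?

This is the linear assignment problem.
Optimal: Farahani→Section 3pm (81 points), Santos→Section 11am (87 points), Eriksen→Section 4pm (92 points), Watson→Section 2pm (86 points), Petrov→Section 10am (91 points) — total 81+87+92+86+91 = 437 points.
Column-greedy (each section in turn goes to its best remaining student) gives 358 points, worse by 79.
Checked against all permutations: 437 points is optimal.

Max total: 437 points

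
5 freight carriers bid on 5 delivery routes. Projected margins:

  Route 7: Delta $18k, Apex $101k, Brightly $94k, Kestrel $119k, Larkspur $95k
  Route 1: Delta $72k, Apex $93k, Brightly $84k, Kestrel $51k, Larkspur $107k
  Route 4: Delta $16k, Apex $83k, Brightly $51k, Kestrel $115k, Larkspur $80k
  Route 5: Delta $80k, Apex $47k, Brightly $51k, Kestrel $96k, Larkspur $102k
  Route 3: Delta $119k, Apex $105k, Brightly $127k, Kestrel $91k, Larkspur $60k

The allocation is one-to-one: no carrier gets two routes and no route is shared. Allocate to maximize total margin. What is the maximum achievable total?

Optimal: Delta→Route 5 ($80k), Apex→Route 7 ($101k), Brightly→Route 3 ($127k), Kestrel→Route 4 ($115k), Larkspur→Route 1 ($107k) — total 80+101+127+115+107 = $530k.
Row-greedy (each carrier in turn takes its best remaining route) gives $521k, worse by 9.
Next-best assignment: Delta→Route 3, Apex→Route 1, Brightly→Route 7, Kestrel→Route 4, Larkspur→Route 5 = $523k.
No other one-to-one assignment exceeds $530k.

Max total: $530k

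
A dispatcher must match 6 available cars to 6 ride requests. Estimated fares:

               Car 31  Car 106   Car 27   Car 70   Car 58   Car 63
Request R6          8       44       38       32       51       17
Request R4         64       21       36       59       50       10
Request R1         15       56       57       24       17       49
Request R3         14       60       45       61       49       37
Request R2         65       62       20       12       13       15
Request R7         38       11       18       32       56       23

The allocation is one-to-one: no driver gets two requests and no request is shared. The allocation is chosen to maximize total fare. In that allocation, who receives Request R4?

Optimal: Car 31→Request R4 ($64), Car 106→Request R2 ($62), Car 27→Request R6 ($38), Car 70→Request R3 ($61), Car 58→Request R7 ($56), Car 63→Request R1 ($49) — total 64+62+38+61+56+49 = $330.
Next-best assignment: Car 31→Request R2, Car 106→Request R3, Car 27→Request R6, Car 70→Request R4, Car 58→Request R7, Car 63→Request R1 = $327.
Every other assignment is strictly worse.
Car 31's own top request is Request R2 ($65), but forcing Car 31→Request R2 and reassigning the rest optimally gives only $327 — worse by 3.

Car 31 receives Request R4.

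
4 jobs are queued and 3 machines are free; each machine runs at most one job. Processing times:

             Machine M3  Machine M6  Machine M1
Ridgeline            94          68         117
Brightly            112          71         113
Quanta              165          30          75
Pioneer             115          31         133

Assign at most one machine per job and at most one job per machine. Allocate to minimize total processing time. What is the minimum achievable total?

Minimum total: 200 min

Optimal: Ridgeline→Machine M3 (94 min), Pioneer→Machine M6 (31 min), Quanta→Machine M1 (75 min) — total 94+31+75 = 200 min.
Next-best assignment: Brightly→Machine M3, Pioneer→Machine M6, Quanta→Machine M1 = 218 min.
Swapping Quanta↔Pioneer (Quanta→Machine M6 30 min, Pioneer→Machine M1 133 min) adds 57.
Every other assignment is strictly worse.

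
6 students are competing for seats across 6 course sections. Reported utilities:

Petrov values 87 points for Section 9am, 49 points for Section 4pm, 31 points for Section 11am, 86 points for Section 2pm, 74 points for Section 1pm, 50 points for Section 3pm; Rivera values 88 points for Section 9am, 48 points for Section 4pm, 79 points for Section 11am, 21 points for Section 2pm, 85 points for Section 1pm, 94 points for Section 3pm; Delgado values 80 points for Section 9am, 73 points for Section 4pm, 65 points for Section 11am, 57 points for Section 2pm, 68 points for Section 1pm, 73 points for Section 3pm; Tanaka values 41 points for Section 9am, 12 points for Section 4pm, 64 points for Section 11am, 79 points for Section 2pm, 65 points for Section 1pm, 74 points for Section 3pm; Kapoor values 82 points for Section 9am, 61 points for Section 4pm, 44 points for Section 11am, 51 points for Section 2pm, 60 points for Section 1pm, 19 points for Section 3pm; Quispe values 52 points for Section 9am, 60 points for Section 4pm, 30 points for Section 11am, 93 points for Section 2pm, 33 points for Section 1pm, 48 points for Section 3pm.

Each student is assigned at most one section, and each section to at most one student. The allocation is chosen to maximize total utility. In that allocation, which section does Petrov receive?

Petrov receives Section 1pm.

Optimal: Petrov→Section 1pm (74 points), Rivera→Section 3pm (94 points), Delgado→Section 4pm (73 points), Tanaka→Section 11am (64 points), Kapoor→Section 9am (82 points), Quispe→Section 2pm (93 points) — total 74+94+73+64+82+93 = 480 points.
Max-entry greedy (repeatedly take the single best remaining cell) gives 456 points, worse by 24.
Petrov's own top section is Section 9am (87 points), but forcing Petrov→Section 9am and reassigning the rest optimally gives only 471 points — worse by 9.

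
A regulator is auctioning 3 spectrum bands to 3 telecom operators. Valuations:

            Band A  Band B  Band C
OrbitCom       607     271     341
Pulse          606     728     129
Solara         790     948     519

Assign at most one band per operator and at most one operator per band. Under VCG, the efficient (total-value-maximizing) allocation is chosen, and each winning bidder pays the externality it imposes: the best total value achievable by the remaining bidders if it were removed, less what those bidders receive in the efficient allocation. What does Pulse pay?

Efficient allocation: OrbitCom→Band C ($341M), Pulse→Band A ($606M), Solara→Band B ($948M); total welfare W = $1895M.
Pulse receives Band A at value $606M, so the others get W − 606 = $1289M.
Without Pulse: best allocation of the remaining 2 bidders over all 3 bands is OrbitCom→Band A ($607M), Solara→Band B ($948M), total $1555M.
VCG payment = (others' best without Pulse) − (others' welfare with Pulse) = 1555 − 1289 = $266M.

Pulse pays $266M.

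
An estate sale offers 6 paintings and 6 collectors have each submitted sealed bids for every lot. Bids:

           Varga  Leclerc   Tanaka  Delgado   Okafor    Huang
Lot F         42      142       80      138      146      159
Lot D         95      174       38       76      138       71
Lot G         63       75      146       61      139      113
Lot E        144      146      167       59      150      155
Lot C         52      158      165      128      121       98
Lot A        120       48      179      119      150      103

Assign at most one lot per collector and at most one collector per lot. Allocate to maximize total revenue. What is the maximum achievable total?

Optimal: Varga→Lot E ($144), Leclerc→Lot D ($174), Tanaka→Lot A ($179), Delgado→Lot C ($128), Okafor→Lot G ($139), Huang→Lot F ($159) — total 144+174+179+128+139+159 = $923.
Column-greedy (each lot in turn goes to its best remaining collector) gives $877, worse by 46.
Every other assignment is strictly worse.

Max total: $923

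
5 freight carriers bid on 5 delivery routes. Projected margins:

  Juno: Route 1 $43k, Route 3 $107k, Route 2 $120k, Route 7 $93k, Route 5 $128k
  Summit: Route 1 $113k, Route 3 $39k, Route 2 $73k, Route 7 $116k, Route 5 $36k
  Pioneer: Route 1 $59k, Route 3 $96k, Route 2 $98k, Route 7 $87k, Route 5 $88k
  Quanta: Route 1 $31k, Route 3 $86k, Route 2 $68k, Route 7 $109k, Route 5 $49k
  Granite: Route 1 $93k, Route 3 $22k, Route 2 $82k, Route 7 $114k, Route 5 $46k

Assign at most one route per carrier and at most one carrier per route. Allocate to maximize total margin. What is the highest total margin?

This is the linear assignment problem.
Optimal: Juno→Route 5 ($128k), Summit→Route 1 ($113k), Pioneer→Route 2 ($98k), Quanta→Route 3 ($86k), Granite→Route 7 ($114k) — total 128+113+98+86+114 = $539k.
Column-greedy (each route in turn goes to its best remaining carrier) gives $481k, worse by 58.
Swapping Pioneer↔Juno (Pioneer→Route 5 $88k, Juno→Route 2 $120k) loses 18.

Maximum total: $539k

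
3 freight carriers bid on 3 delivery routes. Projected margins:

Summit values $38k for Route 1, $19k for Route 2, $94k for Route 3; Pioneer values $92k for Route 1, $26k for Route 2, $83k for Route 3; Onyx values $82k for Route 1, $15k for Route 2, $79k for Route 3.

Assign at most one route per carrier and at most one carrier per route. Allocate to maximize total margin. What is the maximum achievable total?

Maximum total: $202k

This is a one-to-one assignment (maximum-weight bipartite matching).
Optimal: Summit→Route 3 ($94k), Pioneer→Route 2 ($26k), Onyx→Route 1 ($82k) — total 94+26+82 = $202k.
Column-greedy (each route in turn goes to its best remaining carrier) gives $190k, worse by 12.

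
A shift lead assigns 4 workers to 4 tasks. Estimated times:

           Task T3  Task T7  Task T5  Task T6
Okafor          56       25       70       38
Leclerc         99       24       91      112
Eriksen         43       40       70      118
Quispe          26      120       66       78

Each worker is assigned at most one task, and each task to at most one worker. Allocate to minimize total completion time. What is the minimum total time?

Minimum total: 158 min

This is the linear assignment problem.
Optimal: Okafor→Task T6 (38 min), Leclerc→Task T7 (24 min), Eriksen→Task T5 (70 min), Quispe→Task T3 (26 min) — total 38+24+70+26 = 158 min.
Row-greedy (each worker in turn takes its cheapest remaining task) gives 237 min, worse by 79.
Next-best assignment: Okafor→Task T6, Leclerc→Task T7, Eriksen→Task T3, Quispe→Task T5 = 171 min.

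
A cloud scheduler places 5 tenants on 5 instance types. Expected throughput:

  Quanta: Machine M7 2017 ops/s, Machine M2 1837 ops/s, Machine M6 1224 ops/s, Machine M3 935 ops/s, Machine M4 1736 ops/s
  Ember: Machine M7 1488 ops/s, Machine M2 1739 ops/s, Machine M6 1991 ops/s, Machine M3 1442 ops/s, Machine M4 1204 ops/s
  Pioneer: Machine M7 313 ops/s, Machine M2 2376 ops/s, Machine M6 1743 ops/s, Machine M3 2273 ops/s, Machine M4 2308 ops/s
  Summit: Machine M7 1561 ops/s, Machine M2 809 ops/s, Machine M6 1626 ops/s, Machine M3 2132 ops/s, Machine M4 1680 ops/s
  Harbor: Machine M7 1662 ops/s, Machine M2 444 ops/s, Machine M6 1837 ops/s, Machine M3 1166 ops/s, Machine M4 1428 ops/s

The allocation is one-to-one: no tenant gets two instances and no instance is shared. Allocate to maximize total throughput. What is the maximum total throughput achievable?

This is a one-to-one assignment (maximum-weight bipartite matching).
Optimal: Quanta→Machine M7 (2017 ops/s), Ember→Machine M2 (1739 ops/s), Pioneer→Machine M4 (2308 ops/s), Summit→Machine M3 (2132 ops/s), Harbor→Machine M6 (1837 ops/s) — total 2017+1739+2308+2132+1837 = 10033 ops/s.
Next-best assignment: Quanta→Machine M7, Ember→Machine M6, Pioneer→Machine M2, Summit→Machine M3, Harbor→Machine M4 = 9944 ops/s.
Every other assignment is strictly worse.

Max total: 10033 ops/s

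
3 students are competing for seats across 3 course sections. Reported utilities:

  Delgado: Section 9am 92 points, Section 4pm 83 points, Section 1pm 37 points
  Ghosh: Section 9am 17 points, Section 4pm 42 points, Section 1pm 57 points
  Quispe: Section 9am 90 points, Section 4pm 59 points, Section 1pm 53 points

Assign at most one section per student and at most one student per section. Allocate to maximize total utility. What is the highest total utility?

Optimal: Delgado→Section 4pm (83 points), Ghosh→Section 1pm (57 points), Quispe→Section 9am (90 points) — total 83+57+90 = 230 points.
Next-best assignment: Delgado→Section 9am, Ghosh→Section 1pm, Quispe→Section 4pm = 208 points.

Max total: 230 points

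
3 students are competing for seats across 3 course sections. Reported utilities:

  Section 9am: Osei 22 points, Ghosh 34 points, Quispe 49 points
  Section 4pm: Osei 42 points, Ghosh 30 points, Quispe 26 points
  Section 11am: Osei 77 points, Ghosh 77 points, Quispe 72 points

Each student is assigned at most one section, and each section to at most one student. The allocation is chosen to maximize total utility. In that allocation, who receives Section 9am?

Quispe receives Section 9am.

Optimal: Osei→Section 4pm (42 points), Ghosh→Section 11am (77 points), Quispe→Section 9am (49 points) — total 42+77+49 = 168 points.
Max-entry greedy (repeatedly take the single best remaining cell) gives 156 points, worse by 12.
Next-best assignment: Osei→Section 11am, Ghosh→Section 4pm, Quispe→Section 9am = 156 points.
Swapping Osei↔Quispe (Osei→Section 9am 22 points, Quispe→Section 4pm 26 points) loses 43.
No other one-to-one assignment exceeds 168 points.
Quispe's own top section is Section 11am (72 points), but forcing Quispe→Section 11am and reassigning the rest optimally gives only 148 points — worse by 20.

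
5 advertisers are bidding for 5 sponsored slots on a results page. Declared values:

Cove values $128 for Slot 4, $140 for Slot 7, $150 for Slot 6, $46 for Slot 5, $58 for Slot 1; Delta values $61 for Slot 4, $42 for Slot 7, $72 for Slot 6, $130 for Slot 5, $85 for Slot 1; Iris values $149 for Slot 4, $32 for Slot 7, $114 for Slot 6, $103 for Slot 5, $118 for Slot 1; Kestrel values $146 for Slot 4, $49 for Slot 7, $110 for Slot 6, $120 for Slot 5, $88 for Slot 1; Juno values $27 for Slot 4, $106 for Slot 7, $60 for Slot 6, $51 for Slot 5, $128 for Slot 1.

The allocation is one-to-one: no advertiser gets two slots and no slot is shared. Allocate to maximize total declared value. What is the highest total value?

Optimal: Cove→Slot 7 ($140), Delta→Slot 5 ($130), Iris→Slot 6 ($114), Kestrel→Slot 4 ($146), Juno→Slot 1 ($128) — total 140+130+114+146+128 = $658.
Max-entry greedy (repeatedly take the single best remaining cell) gives $606, worse by 52.
Next-best assignment: Cove→Slot 7, Delta→Slot 5, Iris→Slot 4, Kestrel→Slot 6, Juno→Slot 1 = $657.
Swapping Juno↔Cove (Juno→Slot 7 $106, Cove→Slot 1 $58) loses 104.
Every other assignment is strictly worse.

Maximum total: $658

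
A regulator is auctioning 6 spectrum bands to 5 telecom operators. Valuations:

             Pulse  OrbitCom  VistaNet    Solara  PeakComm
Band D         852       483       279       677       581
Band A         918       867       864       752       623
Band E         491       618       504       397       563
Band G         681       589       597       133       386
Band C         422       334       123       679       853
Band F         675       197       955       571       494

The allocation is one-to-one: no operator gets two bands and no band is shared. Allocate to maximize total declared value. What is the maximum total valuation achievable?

This is the linear assignment problem.
Optimal: Pulse→Band G ($681M), OrbitCom→Band A ($867M), VistaNet→Band F ($955M), Solara→Band D ($677M), PeakComm→Band C ($853M) — total 681+867+955+677+853 = $4033M.
Row-greedy (each operator in turn takes its best remaining band) gives $3751M, worse by 282.
Next-best assignment: Pulse→Band D, OrbitCom→Band E, VistaNet→Band F, Solara→Band A, PeakComm→Band C = $4030M.
Swapping VistaNet↔Pulse (VistaNet→Band G $597M, Pulse→Band F $675M) loses 364.

Maximum total: $4033M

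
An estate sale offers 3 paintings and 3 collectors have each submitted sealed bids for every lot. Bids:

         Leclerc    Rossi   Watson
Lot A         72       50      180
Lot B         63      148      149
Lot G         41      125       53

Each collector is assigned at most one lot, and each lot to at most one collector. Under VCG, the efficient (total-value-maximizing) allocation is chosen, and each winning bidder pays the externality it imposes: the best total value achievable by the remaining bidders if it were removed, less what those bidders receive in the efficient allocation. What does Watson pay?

Watson pays $31.

Efficient allocation: Leclerc→Lot G ($41), Rossi→Lot B ($148), Watson→Lot A ($180); total welfare W = $369.
Watson receives Lot A at value $180, so the others get W − 180 = $189.
Without Watson: best allocation of the remaining 2 bidders over all 3 lots is Leclerc→Lot A ($72), Rossi→Lot B ($148), total $220.
VCG payment = (others' best without Watson) − (others' welfare with Watson) = 220 − 189 = $31.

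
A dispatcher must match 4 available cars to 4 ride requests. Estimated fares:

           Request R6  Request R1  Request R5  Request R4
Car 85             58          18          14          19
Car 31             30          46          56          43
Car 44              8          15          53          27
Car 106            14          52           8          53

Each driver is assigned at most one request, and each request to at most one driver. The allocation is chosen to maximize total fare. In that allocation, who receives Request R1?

Car 31 receives Request R1.

This is a one-to-one assignment (maximum-weight bipartite matching).
Optimal: Car 85→Request R6 ($58), Car 31→Request R1 ($46), Car 44→Request R5 ($53), Car 106→Request R4 ($53) — total 58+46+53+53 = $210.
Row-greedy (each driver in turn takes its best remaining request) gives $193, worse by 17.
Next-best assignment: Car 85→Request R6, Car 31→Request R4, Car 44→Request R5, Car 106→Request R1 = $206.
Swapping Car 106↔Car 31 (Car 106→Request R1 $52, Car 31→Request R4 $43) loses 4.
Car 31's own top request is Request R5 ($56), but forcing Car 31→Request R5 and reassigning the rest optimally gives only $193 — worse by 17.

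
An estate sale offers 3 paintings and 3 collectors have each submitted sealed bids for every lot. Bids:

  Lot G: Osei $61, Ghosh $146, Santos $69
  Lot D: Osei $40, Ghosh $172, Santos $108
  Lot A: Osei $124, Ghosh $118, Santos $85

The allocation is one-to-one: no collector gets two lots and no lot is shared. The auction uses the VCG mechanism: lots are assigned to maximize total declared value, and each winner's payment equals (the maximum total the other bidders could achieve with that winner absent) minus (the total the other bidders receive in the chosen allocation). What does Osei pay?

Osei pays $3.

Efficient allocation: Osei→Lot A ($124), Ghosh→Lot G ($146), Santos→Lot D ($108); total welfare W = $378.
Osei receives Lot A at value $124, so the others get W − 124 = $254.
Without Osei: best allocation of the remaining 2 bidders over all 3 lots is Ghosh→Lot D ($172), Santos→Lot A ($85), total $257.
VCG payment = (others' best without Osei) − (others' welfare with Osei) = 257 − 254 = $3.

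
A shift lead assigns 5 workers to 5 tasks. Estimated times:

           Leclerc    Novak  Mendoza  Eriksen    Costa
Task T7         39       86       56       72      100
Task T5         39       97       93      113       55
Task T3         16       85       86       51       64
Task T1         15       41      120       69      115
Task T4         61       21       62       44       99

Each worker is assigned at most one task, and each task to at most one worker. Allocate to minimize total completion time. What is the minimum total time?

Minimum total: 198 min

Optimal: Leclerc→Task T1 (15 min), Novak→Task T4 (21 min), Mendoza→Task T7 (56 min), Eriksen→Task T3 (51 min), Costa→Task T5 (55 min) — total 15+21+56+51+55 = 198 min.
Column-greedy (each task in turn goes to its cheapest remaining worker) gives 248 min, worse by 50.
Next-best assignment: Leclerc→Task T3, Novak→Task T1, Mendoza→Task T7, Eriksen→Task T4, Costa→Task T5 = 212 min.
Swapping Mendoza↔Costa (Mendoza→Task T5 93 min, Costa→Task T7 100 min) adds 82.
Every other assignment is strictly worse.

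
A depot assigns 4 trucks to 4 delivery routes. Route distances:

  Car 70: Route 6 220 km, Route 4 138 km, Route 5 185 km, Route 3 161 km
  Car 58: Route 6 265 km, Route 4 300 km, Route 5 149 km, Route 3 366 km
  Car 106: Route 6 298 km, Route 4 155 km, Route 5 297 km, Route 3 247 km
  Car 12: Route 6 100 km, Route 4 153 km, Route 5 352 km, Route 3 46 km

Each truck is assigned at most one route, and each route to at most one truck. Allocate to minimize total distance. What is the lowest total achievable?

Treat this as an assignment problem: match each truck to one route.
Optimal: Car 70→Route 3 (161 km), Car 58→Route 5 (149 km), Car 106→Route 4 (155 km), Car 12→Route 6 (100 km) — total 161+149+155+100 = 565 km.

Minimum total: 565 km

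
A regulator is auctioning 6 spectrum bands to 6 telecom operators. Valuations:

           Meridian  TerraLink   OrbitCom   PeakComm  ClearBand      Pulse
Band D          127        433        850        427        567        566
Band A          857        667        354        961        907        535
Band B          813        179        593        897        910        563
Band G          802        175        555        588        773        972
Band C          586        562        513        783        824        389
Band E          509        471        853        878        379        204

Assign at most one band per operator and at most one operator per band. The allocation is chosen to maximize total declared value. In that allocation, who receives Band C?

TerraLink receives Band C.

Treat this as an assignment problem: match each operator to one band.
Optimal: Meridian→Band A ($857M), TerraLink→Band C ($562M), OrbitCom→Band D ($850M), PeakComm→Band E ($878M), ClearBand→Band B ($910M), Pulse→Band G ($972M) — total 857+562+850+878+910+972 = $5029M.
Column-greedy (each band in turn goes to its best remaining operator) gives $4750M, worse by 279.
Next-best assignment: Meridian→Band B, TerraLink→Band A, OrbitCom→Band D, PeakComm→Band E, ClearBand→Band C, Pulse→Band G = $5004M.
Swapping Pulse↔TerraLink (Pulse→Band C $389M, TerraLink→Band G $175M) loses 970.
Checked against all permutations: $5029M is optimal.
TerraLink's own top band is Band A ($667M), but forcing TerraLink→Band A and reassigning the rest optimally gives only $5004M — worse by 25.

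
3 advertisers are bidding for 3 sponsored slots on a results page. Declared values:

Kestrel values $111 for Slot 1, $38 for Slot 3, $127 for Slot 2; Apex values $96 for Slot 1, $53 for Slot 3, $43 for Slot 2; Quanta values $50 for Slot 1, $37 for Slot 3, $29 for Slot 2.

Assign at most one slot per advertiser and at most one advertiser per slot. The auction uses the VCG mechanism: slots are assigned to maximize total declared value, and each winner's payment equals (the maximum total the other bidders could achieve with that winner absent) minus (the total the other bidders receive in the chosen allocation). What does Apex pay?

Apex pays $13.

Efficient allocation: Kestrel→Slot 2 ($127), Apex→Slot 1 ($96), Quanta→Slot 3 ($37); total welfare W = $260.
Apex receives Slot 1 at value $96, so the others get W − 96 = $164.
Without Apex: best allocation of the remaining 2 bidders over all 3 slots is Kestrel→Slot 2 ($127), Quanta→Slot 1 ($50), total $177.
VCG payment = (others' best without Apex) − (others' welfare with Apex) = 177 − 164 = $13.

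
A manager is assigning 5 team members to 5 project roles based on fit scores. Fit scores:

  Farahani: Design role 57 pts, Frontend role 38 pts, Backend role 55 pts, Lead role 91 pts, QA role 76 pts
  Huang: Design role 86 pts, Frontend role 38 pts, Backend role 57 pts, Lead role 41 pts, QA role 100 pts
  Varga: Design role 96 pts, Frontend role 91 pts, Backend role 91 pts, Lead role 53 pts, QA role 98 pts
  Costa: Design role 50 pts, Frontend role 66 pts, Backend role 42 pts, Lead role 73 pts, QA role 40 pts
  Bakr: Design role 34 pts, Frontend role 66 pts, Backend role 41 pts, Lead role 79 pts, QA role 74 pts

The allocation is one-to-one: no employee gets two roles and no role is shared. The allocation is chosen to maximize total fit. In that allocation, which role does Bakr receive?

This is the linear assignment problem.
Optimal: Farahani→Lead role (91 pts), Huang→Design role (86 pts), Varga→Backend role (91 pts), Costa→Frontend role (66 pts), Bakr→QA role (74 pts) — total 91+86+91+66+74 = 408 pts.
Column-greedy (each role in turn goes to its best remaining employee) gives 384 pts, worse by 24.
Swapping Costa↔Farahani (Costa→Lead role 73 pts, Farahani→Frontend role 38 pts) loses 46.
Bakr's own top role is Lead role (79 pts), but forcing Bakr→Lead role and reassigning the rest optimally gives only 398 pts — worse by 10.

Bakr receives QA role.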